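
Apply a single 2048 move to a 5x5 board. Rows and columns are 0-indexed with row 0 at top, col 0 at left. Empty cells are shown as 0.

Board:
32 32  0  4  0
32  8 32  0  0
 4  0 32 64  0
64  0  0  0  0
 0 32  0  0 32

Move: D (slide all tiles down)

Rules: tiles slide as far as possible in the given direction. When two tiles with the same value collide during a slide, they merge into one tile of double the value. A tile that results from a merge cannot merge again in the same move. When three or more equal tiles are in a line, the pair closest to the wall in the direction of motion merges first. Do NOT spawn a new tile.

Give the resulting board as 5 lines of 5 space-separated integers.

Slide down:
col 0: [32, 32, 4, 64, 0] -> [0, 0, 64, 4, 64]
col 1: [32, 8, 0, 0, 32] -> [0, 0, 32, 8, 32]
col 2: [0, 32, 32, 0, 0] -> [0, 0, 0, 0, 64]
col 3: [4, 0, 64, 0, 0] -> [0, 0, 0, 4, 64]
col 4: [0, 0, 0, 0, 32] -> [0, 0, 0, 0, 32]

Answer:  0  0  0  0  0
 0  0  0  0  0
64 32  0  0  0
 4  8  0  4  0
64 32 64 64 32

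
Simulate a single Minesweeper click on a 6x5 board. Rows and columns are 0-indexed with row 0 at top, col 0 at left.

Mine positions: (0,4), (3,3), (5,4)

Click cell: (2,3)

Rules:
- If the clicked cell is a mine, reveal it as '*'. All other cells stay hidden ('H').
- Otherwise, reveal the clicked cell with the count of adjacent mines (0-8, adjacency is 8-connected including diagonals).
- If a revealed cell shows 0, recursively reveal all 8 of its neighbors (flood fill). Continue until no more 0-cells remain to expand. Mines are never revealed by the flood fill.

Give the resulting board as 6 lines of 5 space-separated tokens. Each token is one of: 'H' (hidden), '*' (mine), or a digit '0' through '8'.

H H H H H
H H H H H
H H H 1 H
H H H H H
H H H H H
H H H H H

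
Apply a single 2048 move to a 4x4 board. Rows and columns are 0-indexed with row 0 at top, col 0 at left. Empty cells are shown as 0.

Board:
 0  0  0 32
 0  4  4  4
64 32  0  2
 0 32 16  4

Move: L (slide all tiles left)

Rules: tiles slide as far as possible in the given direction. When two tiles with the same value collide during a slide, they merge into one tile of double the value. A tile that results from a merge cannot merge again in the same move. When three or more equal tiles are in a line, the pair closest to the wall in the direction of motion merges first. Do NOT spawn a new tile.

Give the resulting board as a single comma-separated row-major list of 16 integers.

Slide left:
row 0: [0, 0, 0, 32] -> [32, 0, 0, 0]
row 1: [0, 4, 4, 4] -> [8, 4, 0, 0]
row 2: [64, 32, 0, 2] -> [64, 32, 2, 0]
row 3: [0, 32, 16, 4] -> [32, 16, 4, 0]

Answer: 32, 0, 0, 0, 8, 4, 0, 0, 64, 32, 2, 0, 32, 16, 4, 0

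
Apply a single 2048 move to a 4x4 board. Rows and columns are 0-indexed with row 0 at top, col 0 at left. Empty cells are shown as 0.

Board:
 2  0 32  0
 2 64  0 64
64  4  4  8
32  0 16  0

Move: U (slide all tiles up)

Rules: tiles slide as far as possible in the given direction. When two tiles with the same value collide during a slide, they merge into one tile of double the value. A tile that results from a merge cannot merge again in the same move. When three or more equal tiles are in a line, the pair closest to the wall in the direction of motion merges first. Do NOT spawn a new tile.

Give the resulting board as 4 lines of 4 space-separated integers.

Answer:  4 64 32 64
64  4  4  8
32  0 16  0
 0  0  0  0

Derivation:
Slide up:
col 0: [2, 2, 64, 32] -> [4, 64, 32, 0]
col 1: [0, 64, 4, 0] -> [64, 4, 0, 0]
col 2: [32, 0, 4, 16] -> [32, 4, 16, 0]
col 3: [0, 64, 8, 0] -> [64, 8, 0, 0]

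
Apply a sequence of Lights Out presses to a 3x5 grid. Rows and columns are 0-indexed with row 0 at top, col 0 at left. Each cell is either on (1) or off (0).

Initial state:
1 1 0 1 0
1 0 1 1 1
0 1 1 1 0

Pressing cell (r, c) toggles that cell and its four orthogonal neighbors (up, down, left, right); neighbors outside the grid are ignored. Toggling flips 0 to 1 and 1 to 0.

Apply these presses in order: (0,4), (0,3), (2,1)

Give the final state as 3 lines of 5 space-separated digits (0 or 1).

Answer: 1 1 1 1 0
1 1 1 0 0
1 0 0 1 0

Derivation:
After press 1 at (0,4):
1 1 0 0 1
1 0 1 1 0
0 1 1 1 0

After press 2 at (0,3):
1 1 1 1 0
1 0 1 0 0
0 1 1 1 0

After press 3 at (2,1):
1 1 1 1 0
1 1 1 0 0
1 0 0 1 0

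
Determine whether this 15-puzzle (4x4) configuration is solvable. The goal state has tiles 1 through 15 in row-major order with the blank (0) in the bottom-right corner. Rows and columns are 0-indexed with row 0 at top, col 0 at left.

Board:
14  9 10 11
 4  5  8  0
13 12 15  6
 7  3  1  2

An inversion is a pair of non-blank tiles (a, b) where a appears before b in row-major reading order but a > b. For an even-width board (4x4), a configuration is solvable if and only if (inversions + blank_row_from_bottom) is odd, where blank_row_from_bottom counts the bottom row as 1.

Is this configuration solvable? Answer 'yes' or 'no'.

Answer: yes

Derivation:
Inversions: 72
Blank is in row 1 (0-indexed from top), which is row 3 counting from the bottom (bottom = 1).
72 + 3 = 75, which is odd, so the puzzle is solvable.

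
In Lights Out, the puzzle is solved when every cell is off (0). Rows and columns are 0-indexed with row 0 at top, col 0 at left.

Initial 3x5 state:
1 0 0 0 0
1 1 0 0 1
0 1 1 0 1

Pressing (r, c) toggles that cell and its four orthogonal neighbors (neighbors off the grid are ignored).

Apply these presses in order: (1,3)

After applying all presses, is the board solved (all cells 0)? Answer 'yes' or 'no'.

Answer: no

Derivation:
After press 1 at (1,3):
1 0 0 1 0
1 1 1 1 0
0 1 1 1 1

Lights still on: 10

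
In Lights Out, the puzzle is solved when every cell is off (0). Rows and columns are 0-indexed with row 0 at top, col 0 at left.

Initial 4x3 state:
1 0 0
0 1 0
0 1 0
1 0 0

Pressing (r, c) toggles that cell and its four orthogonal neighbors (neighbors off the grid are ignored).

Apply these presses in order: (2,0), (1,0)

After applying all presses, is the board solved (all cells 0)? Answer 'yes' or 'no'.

Answer: yes

Derivation:
After press 1 at (2,0):
1 0 0
1 1 0
1 0 0
0 0 0

After press 2 at (1,0):
0 0 0
0 0 0
0 0 0
0 0 0

Lights still on: 0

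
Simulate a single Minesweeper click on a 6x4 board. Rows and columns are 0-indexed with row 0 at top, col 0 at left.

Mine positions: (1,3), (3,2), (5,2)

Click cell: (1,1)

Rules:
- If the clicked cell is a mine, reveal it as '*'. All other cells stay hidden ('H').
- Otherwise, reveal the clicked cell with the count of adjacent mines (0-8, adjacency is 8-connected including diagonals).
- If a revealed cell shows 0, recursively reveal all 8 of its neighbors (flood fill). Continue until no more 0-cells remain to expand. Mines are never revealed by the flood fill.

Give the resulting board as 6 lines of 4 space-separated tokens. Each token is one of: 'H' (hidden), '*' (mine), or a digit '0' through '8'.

0 0 1 H
0 0 1 H
0 1 2 H
0 1 H H
0 2 H H
0 1 H H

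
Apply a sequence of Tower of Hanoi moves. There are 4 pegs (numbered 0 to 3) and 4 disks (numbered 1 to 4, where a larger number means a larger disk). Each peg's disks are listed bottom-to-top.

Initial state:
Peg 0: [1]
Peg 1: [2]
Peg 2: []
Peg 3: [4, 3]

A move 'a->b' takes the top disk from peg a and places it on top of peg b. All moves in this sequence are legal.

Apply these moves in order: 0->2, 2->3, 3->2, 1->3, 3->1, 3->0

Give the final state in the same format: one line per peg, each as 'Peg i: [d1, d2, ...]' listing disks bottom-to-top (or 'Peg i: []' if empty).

Answer: Peg 0: [3]
Peg 1: [2]
Peg 2: [1]
Peg 3: [4]

Derivation:
After move 1 (0->2):
Peg 0: []
Peg 1: [2]
Peg 2: [1]
Peg 3: [4, 3]

After move 2 (2->3):
Peg 0: []
Peg 1: [2]
Peg 2: []
Peg 3: [4, 3, 1]

After move 3 (3->2):
Peg 0: []
Peg 1: [2]
Peg 2: [1]
Peg 3: [4, 3]

After move 4 (1->3):
Peg 0: []
Peg 1: []
Peg 2: [1]
Peg 3: [4, 3, 2]

After move 5 (3->1):
Peg 0: []
Peg 1: [2]
Peg 2: [1]
Peg 3: [4, 3]

After move 6 (3->0):
Peg 0: [3]
Peg 1: [2]
Peg 2: [1]
Peg 3: [4]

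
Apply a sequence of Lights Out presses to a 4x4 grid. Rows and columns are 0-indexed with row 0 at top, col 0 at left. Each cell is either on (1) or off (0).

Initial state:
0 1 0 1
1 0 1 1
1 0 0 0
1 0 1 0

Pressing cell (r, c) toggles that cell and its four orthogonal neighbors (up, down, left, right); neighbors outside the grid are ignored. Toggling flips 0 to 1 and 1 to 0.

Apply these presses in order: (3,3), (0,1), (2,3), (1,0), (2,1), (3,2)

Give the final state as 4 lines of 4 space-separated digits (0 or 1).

Answer: 0 0 1 1
0 1 1 0
1 1 1 0
1 0 1 1

Derivation:
After press 1 at (3,3):
0 1 0 1
1 0 1 1
1 0 0 1
1 0 0 1

After press 2 at (0,1):
1 0 1 1
1 1 1 1
1 0 0 1
1 0 0 1

After press 3 at (2,3):
1 0 1 1
1 1 1 0
1 0 1 0
1 0 0 0

After press 4 at (1,0):
0 0 1 1
0 0 1 0
0 0 1 0
1 0 0 0

After press 5 at (2,1):
0 0 1 1
0 1 1 0
1 1 0 0
1 1 0 0

After press 6 at (3,2):
0 0 1 1
0 1 1 0
1 1 1 0
1 0 1 1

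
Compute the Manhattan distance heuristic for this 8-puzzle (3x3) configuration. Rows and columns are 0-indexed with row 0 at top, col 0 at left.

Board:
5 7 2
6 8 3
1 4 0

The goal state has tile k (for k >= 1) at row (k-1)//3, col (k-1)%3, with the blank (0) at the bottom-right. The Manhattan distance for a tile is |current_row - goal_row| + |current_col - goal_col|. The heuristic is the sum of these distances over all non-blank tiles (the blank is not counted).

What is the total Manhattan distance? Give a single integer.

Answer: 14

Derivation:
Tile 5: at (0,0), goal (1,1), distance |0-1|+|0-1| = 2
Tile 7: at (0,1), goal (2,0), distance |0-2|+|1-0| = 3
Tile 2: at (0,2), goal (0,1), distance |0-0|+|2-1| = 1
Tile 6: at (1,0), goal (1,2), distance |1-1|+|0-2| = 2
Tile 8: at (1,1), goal (2,1), distance |1-2|+|1-1| = 1
Tile 3: at (1,2), goal (0,2), distance |1-0|+|2-2| = 1
Tile 1: at (2,0), goal (0,0), distance |2-0|+|0-0| = 2
Tile 4: at (2,1), goal (1,0), distance |2-1|+|1-0| = 2
Sum: 2 + 3 + 1 + 2 + 1 + 1 + 2 + 2 = 14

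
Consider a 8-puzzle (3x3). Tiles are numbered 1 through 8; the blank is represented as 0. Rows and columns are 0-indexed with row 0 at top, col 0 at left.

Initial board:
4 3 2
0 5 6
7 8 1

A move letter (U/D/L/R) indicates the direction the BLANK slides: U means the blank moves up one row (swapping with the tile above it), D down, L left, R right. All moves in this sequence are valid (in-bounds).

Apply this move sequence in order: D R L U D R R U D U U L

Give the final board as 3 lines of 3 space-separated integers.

Answer: 4 0 3
7 5 2
8 1 6

Derivation:
After move 1 (D):
4 3 2
7 5 6
0 8 1

After move 2 (R):
4 3 2
7 5 6
8 0 1

After move 3 (L):
4 3 2
7 5 6
0 8 1

After move 4 (U):
4 3 2
0 5 6
7 8 1

After move 5 (D):
4 3 2
7 5 6
0 8 1

After move 6 (R):
4 3 2
7 5 6
8 0 1

After move 7 (R):
4 3 2
7 5 6
8 1 0

After move 8 (U):
4 3 2
7 5 0
8 1 6

After move 9 (D):
4 3 2
7 5 6
8 1 0

After move 10 (U):
4 3 2
7 5 0
8 1 6

After move 11 (U):
4 3 0
7 5 2
8 1 6

After move 12 (L):
4 0 3
7 5 2
8 1 6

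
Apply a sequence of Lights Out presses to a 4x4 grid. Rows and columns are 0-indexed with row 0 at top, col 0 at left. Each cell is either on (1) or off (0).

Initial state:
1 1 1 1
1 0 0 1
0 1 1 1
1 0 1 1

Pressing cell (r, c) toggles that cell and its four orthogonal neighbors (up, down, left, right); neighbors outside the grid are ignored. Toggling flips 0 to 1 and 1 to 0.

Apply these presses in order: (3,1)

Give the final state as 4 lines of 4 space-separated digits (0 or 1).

Answer: 1 1 1 1
1 0 0 1
0 0 1 1
0 1 0 1

Derivation:
After press 1 at (3,1):
1 1 1 1
1 0 0 1
0 0 1 1
0 1 0 1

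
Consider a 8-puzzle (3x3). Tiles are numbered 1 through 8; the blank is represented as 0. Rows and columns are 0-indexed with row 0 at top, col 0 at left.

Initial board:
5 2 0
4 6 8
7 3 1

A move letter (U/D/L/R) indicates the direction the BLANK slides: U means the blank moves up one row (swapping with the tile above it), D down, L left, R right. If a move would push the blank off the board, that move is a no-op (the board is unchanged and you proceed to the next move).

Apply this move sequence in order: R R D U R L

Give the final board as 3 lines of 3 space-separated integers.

After move 1 (R):
5 2 0
4 6 8
7 3 1

After move 2 (R):
5 2 0
4 6 8
7 3 1

After move 3 (D):
5 2 8
4 6 0
7 3 1

After move 4 (U):
5 2 0
4 6 8
7 3 1

After move 5 (R):
5 2 0
4 6 8
7 3 1

After move 6 (L):
5 0 2
4 6 8
7 3 1

Answer: 5 0 2
4 6 8
7 3 1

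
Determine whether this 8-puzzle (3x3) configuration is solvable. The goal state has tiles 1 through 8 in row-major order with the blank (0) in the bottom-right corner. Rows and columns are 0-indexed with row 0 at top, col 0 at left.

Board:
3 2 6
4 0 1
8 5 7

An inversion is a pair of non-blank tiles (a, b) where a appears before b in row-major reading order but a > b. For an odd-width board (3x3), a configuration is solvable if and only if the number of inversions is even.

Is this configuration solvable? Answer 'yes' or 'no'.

Inversions (pairs i<j in row-major order where tile[i] > tile[j] > 0): 9
9 is odd, so the puzzle is not solvable.

Answer: no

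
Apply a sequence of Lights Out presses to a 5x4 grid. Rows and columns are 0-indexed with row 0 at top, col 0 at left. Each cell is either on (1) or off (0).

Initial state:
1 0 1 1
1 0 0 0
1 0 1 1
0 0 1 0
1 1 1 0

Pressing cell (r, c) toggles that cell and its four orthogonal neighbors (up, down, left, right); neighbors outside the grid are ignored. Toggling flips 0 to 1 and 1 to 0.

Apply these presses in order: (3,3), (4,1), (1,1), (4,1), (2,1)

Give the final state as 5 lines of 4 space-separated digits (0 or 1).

After press 1 at (3,3):
1 0 1 1
1 0 0 0
1 0 1 0
0 0 0 1
1 1 1 1

After press 2 at (4,1):
1 0 1 1
1 0 0 0
1 0 1 0
0 1 0 1
0 0 0 1

After press 3 at (1,1):
1 1 1 1
0 1 1 0
1 1 1 0
0 1 0 1
0 0 0 1

After press 4 at (4,1):
1 1 1 1
0 1 1 0
1 1 1 0
0 0 0 1
1 1 1 1

After press 5 at (2,1):
1 1 1 1
0 0 1 0
0 0 0 0
0 1 0 1
1 1 1 1

Answer: 1 1 1 1
0 0 1 0
0 0 0 0
0 1 0 1
1 1 1 1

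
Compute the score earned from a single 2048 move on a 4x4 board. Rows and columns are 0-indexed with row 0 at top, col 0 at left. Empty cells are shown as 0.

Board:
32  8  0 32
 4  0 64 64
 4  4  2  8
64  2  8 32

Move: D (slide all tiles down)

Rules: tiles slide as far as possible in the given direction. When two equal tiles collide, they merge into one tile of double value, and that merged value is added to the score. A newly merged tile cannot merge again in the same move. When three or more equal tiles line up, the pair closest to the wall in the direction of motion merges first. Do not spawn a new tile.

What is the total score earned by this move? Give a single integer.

Slide down:
col 0: [32, 4, 4, 64] -> [0, 32, 8, 64]  score +8 (running 8)
col 1: [8, 0, 4, 2] -> [0, 8, 4, 2]  score +0 (running 8)
col 2: [0, 64, 2, 8] -> [0, 64, 2, 8]  score +0 (running 8)
col 3: [32, 64, 8, 32] -> [32, 64, 8, 32]  score +0 (running 8)
Board after move:
 0  0  0 32
32  8 64 64
 8  4  2  8
64  2  8 32

Answer: 8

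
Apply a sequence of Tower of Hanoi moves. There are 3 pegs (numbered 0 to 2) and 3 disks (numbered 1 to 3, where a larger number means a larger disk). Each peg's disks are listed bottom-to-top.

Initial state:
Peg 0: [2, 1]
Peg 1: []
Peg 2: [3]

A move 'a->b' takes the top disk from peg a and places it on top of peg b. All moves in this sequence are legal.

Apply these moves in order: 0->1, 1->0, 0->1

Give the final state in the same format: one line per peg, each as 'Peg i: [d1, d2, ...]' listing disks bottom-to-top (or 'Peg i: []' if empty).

After move 1 (0->1):
Peg 0: [2]
Peg 1: [1]
Peg 2: [3]

After move 2 (1->0):
Peg 0: [2, 1]
Peg 1: []
Peg 2: [3]

After move 3 (0->1):
Peg 0: [2]
Peg 1: [1]
Peg 2: [3]

Answer: Peg 0: [2]
Peg 1: [1]
Peg 2: [3]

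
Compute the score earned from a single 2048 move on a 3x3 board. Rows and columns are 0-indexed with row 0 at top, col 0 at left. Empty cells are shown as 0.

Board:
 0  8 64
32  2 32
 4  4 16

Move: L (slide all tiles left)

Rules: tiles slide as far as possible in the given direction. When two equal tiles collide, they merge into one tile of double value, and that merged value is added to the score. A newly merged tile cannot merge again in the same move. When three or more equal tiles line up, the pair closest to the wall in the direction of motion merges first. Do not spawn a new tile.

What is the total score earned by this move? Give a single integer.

Answer: 8

Derivation:
Slide left:
row 0: [0, 8, 64] -> [8, 64, 0]  score +0 (running 0)
row 1: [32, 2, 32] -> [32, 2, 32]  score +0 (running 0)
row 2: [4, 4, 16] -> [8, 16, 0]  score +8 (running 8)
Board after move:
 8 64  0
32  2 32
 8 16  0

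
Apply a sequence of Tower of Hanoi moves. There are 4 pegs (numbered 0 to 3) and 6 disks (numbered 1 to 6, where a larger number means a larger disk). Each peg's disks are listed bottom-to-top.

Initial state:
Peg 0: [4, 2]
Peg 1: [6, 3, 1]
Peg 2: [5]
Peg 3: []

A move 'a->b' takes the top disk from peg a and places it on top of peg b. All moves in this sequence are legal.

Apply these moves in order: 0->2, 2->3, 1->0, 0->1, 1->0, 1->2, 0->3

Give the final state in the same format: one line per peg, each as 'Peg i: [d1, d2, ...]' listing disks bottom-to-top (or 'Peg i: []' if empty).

After move 1 (0->2):
Peg 0: [4]
Peg 1: [6, 3, 1]
Peg 2: [5, 2]
Peg 3: []

After move 2 (2->3):
Peg 0: [4]
Peg 1: [6, 3, 1]
Peg 2: [5]
Peg 3: [2]

After move 3 (1->0):
Peg 0: [4, 1]
Peg 1: [6, 3]
Peg 2: [5]
Peg 3: [2]

After move 4 (0->1):
Peg 0: [4]
Peg 1: [6, 3, 1]
Peg 2: [5]
Peg 3: [2]

After move 5 (1->0):
Peg 0: [4, 1]
Peg 1: [6, 3]
Peg 2: [5]
Peg 3: [2]

After move 6 (1->2):
Peg 0: [4, 1]
Peg 1: [6]
Peg 2: [5, 3]
Peg 3: [2]

After move 7 (0->3):
Peg 0: [4]
Peg 1: [6]
Peg 2: [5, 3]
Peg 3: [2, 1]

Answer: Peg 0: [4]
Peg 1: [6]
Peg 2: [5, 3]
Peg 3: [2, 1]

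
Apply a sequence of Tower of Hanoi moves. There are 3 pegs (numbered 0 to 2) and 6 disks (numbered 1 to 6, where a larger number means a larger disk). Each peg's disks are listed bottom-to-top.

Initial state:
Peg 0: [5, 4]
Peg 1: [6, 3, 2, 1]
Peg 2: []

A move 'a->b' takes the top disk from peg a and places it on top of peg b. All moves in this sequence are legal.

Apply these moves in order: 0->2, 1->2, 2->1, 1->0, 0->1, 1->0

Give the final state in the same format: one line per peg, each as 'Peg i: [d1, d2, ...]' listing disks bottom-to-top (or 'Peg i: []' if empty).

After move 1 (0->2):
Peg 0: [5]
Peg 1: [6, 3, 2, 1]
Peg 2: [4]

After move 2 (1->2):
Peg 0: [5]
Peg 1: [6, 3, 2]
Peg 2: [4, 1]

After move 3 (2->1):
Peg 0: [5]
Peg 1: [6, 3, 2, 1]
Peg 2: [4]

After move 4 (1->0):
Peg 0: [5, 1]
Peg 1: [6, 3, 2]
Peg 2: [4]

After move 5 (0->1):
Peg 0: [5]
Peg 1: [6, 3, 2, 1]
Peg 2: [4]

After move 6 (1->0):
Peg 0: [5, 1]
Peg 1: [6, 3, 2]
Peg 2: [4]

Answer: Peg 0: [5, 1]
Peg 1: [6, 3, 2]
Peg 2: [4]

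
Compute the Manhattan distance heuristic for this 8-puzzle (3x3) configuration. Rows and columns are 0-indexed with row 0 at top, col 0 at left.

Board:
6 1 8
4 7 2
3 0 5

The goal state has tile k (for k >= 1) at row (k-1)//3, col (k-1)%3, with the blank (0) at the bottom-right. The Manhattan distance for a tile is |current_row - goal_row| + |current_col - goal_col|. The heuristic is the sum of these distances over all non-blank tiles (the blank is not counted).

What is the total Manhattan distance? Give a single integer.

Answer: 17

Derivation:
Tile 6: at (0,0), goal (1,2), distance |0-1|+|0-2| = 3
Tile 1: at (0,1), goal (0,0), distance |0-0|+|1-0| = 1
Tile 8: at (0,2), goal (2,1), distance |0-2|+|2-1| = 3
Tile 4: at (1,0), goal (1,0), distance |1-1|+|0-0| = 0
Tile 7: at (1,1), goal (2,0), distance |1-2|+|1-0| = 2
Tile 2: at (1,2), goal (0,1), distance |1-0|+|2-1| = 2
Tile 3: at (2,0), goal (0,2), distance |2-0|+|0-2| = 4
Tile 5: at (2,2), goal (1,1), distance |2-1|+|2-1| = 2
Sum: 3 + 1 + 3 + 0 + 2 + 2 + 4 + 2 = 17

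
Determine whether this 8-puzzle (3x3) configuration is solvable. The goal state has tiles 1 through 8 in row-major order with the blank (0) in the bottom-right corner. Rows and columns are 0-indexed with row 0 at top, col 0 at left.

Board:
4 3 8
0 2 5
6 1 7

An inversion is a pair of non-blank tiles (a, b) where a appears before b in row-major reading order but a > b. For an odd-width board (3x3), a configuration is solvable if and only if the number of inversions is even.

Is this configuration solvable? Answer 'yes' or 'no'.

Answer: no

Derivation:
Inversions (pairs i<j in row-major order where tile[i] > tile[j] > 0): 13
13 is odd, so the puzzle is not solvable.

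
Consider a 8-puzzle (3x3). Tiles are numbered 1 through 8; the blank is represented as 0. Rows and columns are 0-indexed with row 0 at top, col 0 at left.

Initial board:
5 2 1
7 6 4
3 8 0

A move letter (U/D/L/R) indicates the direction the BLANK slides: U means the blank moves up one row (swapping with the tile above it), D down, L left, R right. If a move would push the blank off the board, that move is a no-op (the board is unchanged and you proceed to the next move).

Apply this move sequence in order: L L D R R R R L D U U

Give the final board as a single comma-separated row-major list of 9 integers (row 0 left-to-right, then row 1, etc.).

After move 1 (L):
5 2 1
7 6 4
3 0 8

After move 2 (L):
5 2 1
7 6 4
0 3 8

After move 3 (D):
5 2 1
7 6 4
0 3 8

After move 4 (R):
5 2 1
7 6 4
3 0 8

After move 5 (R):
5 2 1
7 6 4
3 8 0

After move 6 (R):
5 2 1
7 6 4
3 8 0

After move 7 (R):
5 2 1
7 6 4
3 8 0

After move 8 (L):
5 2 1
7 6 4
3 0 8

After move 9 (D):
5 2 1
7 6 4
3 0 8

After move 10 (U):
5 2 1
7 0 4
3 6 8

After move 11 (U):
5 0 1
7 2 4
3 6 8

Answer: 5, 0, 1, 7, 2, 4, 3, 6, 8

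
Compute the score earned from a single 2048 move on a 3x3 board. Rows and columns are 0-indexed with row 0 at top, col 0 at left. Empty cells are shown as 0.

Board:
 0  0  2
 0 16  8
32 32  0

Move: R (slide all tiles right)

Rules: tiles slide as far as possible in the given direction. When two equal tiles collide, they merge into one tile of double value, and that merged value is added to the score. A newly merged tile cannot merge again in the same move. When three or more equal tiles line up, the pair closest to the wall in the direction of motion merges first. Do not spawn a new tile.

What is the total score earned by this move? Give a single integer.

Answer: 64

Derivation:
Slide right:
row 0: [0, 0, 2] -> [0, 0, 2]  score +0 (running 0)
row 1: [0, 16, 8] -> [0, 16, 8]  score +0 (running 0)
row 2: [32, 32, 0] -> [0, 0, 64]  score +64 (running 64)
Board after move:
 0  0  2
 0 16  8
 0  0 64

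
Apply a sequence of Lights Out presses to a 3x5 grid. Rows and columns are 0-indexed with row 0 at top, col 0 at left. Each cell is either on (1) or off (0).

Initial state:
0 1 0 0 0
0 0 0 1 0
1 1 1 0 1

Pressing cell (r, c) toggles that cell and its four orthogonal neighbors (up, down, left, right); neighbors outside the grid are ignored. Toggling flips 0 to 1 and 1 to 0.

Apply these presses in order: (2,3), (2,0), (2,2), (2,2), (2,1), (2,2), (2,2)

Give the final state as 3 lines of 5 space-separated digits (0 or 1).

After press 1 at (2,3):
0 1 0 0 0
0 0 0 0 0
1 1 0 1 0

After press 2 at (2,0):
0 1 0 0 0
1 0 0 0 0
0 0 0 1 0

After press 3 at (2,2):
0 1 0 0 0
1 0 1 0 0
0 1 1 0 0

After press 4 at (2,2):
0 1 0 0 0
1 0 0 0 0
0 0 0 1 0

After press 5 at (2,1):
0 1 0 0 0
1 1 0 0 0
1 1 1 1 0

After press 6 at (2,2):
0 1 0 0 0
1 1 1 0 0
1 0 0 0 0

After press 7 at (2,2):
0 1 0 0 0
1 1 0 0 0
1 1 1 1 0

Answer: 0 1 0 0 0
1 1 0 0 0
1 1 1 1 0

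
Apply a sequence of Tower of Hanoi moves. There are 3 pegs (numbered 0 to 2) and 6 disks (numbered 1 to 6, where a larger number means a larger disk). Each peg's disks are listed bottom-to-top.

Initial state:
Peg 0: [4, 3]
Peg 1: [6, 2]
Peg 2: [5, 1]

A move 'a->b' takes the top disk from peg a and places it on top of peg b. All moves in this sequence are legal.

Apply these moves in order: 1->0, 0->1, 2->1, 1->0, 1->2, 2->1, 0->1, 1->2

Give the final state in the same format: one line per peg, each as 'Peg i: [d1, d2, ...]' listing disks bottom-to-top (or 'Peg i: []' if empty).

After move 1 (1->0):
Peg 0: [4, 3, 2]
Peg 1: [6]
Peg 2: [5, 1]

After move 2 (0->1):
Peg 0: [4, 3]
Peg 1: [6, 2]
Peg 2: [5, 1]

After move 3 (2->1):
Peg 0: [4, 3]
Peg 1: [6, 2, 1]
Peg 2: [5]

After move 4 (1->0):
Peg 0: [4, 3, 1]
Peg 1: [6, 2]
Peg 2: [5]

After move 5 (1->2):
Peg 0: [4, 3, 1]
Peg 1: [6]
Peg 2: [5, 2]

After move 6 (2->1):
Peg 0: [4, 3, 1]
Peg 1: [6, 2]
Peg 2: [5]

After move 7 (0->1):
Peg 0: [4, 3]
Peg 1: [6, 2, 1]
Peg 2: [5]

After move 8 (1->2):
Peg 0: [4, 3]
Peg 1: [6, 2]
Peg 2: [5, 1]

Answer: Peg 0: [4, 3]
Peg 1: [6, 2]
Peg 2: [5, 1]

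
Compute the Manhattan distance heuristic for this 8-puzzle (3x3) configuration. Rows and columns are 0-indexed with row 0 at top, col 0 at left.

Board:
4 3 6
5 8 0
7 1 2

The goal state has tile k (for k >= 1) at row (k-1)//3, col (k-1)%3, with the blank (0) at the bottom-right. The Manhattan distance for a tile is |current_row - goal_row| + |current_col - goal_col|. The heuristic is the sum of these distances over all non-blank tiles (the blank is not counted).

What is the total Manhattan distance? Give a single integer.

Answer: 11

Derivation:
Tile 4: at (0,0), goal (1,0), distance |0-1|+|0-0| = 1
Tile 3: at (0,1), goal (0,2), distance |0-0|+|1-2| = 1
Tile 6: at (0,2), goal (1,2), distance |0-1|+|2-2| = 1
Tile 5: at (1,0), goal (1,1), distance |1-1|+|0-1| = 1
Tile 8: at (1,1), goal (2,1), distance |1-2|+|1-1| = 1
Tile 7: at (2,0), goal (2,0), distance |2-2|+|0-0| = 0
Tile 1: at (2,1), goal (0,0), distance |2-0|+|1-0| = 3
Tile 2: at (2,2), goal (0,1), distance |2-0|+|2-1| = 3
Sum: 1 + 1 + 1 + 1 + 1 + 0 + 3 + 3 = 11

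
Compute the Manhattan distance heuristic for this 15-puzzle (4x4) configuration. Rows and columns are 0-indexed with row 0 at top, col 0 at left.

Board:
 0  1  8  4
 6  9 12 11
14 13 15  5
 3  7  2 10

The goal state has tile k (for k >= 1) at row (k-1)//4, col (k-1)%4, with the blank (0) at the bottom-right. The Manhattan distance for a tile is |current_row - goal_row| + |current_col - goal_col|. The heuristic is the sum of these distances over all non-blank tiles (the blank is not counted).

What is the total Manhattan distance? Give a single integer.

Tile 1: at (0,1), goal (0,0), distance |0-0|+|1-0| = 1
Tile 8: at (0,2), goal (1,3), distance |0-1|+|2-3| = 2
Tile 4: at (0,3), goal (0,3), distance |0-0|+|3-3| = 0
Tile 6: at (1,0), goal (1,1), distance |1-1|+|0-1| = 1
Tile 9: at (1,1), goal (2,0), distance |1-2|+|1-0| = 2
Tile 12: at (1,2), goal (2,3), distance |1-2|+|2-3| = 2
Tile 11: at (1,3), goal (2,2), distance |1-2|+|3-2| = 2
Tile 14: at (2,0), goal (3,1), distance |2-3|+|0-1| = 2
Tile 13: at (2,1), goal (3,0), distance |2-3|+|1-0| = 2
Tile 15: at (2,2), goal (3,2), distance |2-3|+|2-2| = 1
Tile 5: at (2,3), goal (1,0), distance |2-1|+|3-0| = 4
Tile 3: at (3,0), goal (0,2), distance |3-0|+|0-2| = 5
Tile 7: at (3,1), goal (1,2), distance |3-1|+|1-2| = 3
Tile 2: at (3,2), goal (0,1), distance |3-0|+|2-1| = 4
Tile 10: at (3,3), goal (2,1), distance |3-2|+|3-1| = 3
Sum: 1 + 2 + 0 + 1 + 2 + 2 + 2 + 2 + 2 + 1 + 4 + 5 + 3 + 4 + 3 = 34

Answer: 34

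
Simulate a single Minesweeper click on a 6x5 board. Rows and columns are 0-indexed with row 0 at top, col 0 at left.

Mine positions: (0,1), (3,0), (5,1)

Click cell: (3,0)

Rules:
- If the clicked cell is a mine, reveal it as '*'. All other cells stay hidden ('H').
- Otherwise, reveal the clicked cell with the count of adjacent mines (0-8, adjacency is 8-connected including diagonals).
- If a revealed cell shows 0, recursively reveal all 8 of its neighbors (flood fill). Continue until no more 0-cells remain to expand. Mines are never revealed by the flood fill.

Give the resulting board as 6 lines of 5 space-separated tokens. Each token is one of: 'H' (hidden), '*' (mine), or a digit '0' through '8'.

H H H H H
H H H H H
H H H H H
* H H H H
H H H H H
H H H H H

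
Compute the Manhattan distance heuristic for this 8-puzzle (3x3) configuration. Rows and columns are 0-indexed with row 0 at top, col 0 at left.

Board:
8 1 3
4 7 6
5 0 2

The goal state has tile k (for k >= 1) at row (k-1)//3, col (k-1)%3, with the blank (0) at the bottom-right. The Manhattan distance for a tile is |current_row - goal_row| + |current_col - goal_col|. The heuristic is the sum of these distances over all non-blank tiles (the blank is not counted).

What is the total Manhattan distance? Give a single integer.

Tile 8: at (0,0), goal (2,1), distance |0-2|+|0-1| = 3
Tile 1: at (0,1), goal (0,0), distance |0-0|+|1-0| = 1
Tile 3: at (0,2), goal (0,2), distance |0-0|+|2-2| = 0
Tile 4: at (1,0), goal (1,0), distance |1-1|+|0-0| = 0
Tile 7: at (1,1), goal (2,0), distance |1-2|+|1-0| = 2
Tile 6: at (1,2), goal (1,2), distance |1-1|+|2-2| = 0
Tile 5: at (2,0), goal (1,1), distance |2-1|+|0-1| = 2
Tile 2: at (2,2), goal (0,1), distance |2-0|+|2-1| = 3
Sum: 3 + 1 + 0 + 0 + 2 + 0 + 2 + 3 = 11

Answer: 11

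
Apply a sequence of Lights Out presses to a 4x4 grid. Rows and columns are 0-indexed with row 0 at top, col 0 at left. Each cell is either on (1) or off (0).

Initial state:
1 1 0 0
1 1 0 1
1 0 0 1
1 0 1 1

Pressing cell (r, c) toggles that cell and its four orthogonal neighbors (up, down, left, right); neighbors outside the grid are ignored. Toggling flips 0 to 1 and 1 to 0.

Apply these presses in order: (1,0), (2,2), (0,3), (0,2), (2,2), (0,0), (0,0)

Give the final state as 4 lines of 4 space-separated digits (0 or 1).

After press 1 at (1,0):
0 1 0 0
0 0 0 1
0 0 0 1
1 0 1 1

After press 2 at (2,2):
0 1 0 0
0 0 1 1
0 1 1 0
1 0 0 1

After press 3 at (0,3):
0 1 1 1
0 0 1 0
0 1 1 0
1 0 0 1

After press 4 at (0,2):
0 0 0 0
0 0 0 0
0 1 1 0
1 0 0 1

After press 5 at (2,2):
0 0 0 0
0 0 1 0
0 0 0 1
1 0 1 1

After press 6 at (0,0):
1 1 0 0
1 0 1 0
0 0 0 1
1 0 1 1

After press 7 at (0,0):
0 0 0 0
0 0 1 0
0 0 0 1
1 0 1 1

Answer: 0 0 0 0
0 0 1 0
0 0 0 1
1 0 1 1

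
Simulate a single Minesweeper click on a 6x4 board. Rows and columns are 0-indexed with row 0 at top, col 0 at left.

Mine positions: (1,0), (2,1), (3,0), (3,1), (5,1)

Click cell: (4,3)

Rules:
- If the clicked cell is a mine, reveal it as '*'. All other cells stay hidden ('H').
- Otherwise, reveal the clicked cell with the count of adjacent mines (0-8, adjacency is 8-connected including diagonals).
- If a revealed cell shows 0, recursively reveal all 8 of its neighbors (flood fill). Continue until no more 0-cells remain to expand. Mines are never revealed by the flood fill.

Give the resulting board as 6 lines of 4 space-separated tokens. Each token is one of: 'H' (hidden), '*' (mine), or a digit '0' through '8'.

H 1 0 0
H 2 1 0
H H 2 0
H H 2 0
H H 2 0
H H 1 0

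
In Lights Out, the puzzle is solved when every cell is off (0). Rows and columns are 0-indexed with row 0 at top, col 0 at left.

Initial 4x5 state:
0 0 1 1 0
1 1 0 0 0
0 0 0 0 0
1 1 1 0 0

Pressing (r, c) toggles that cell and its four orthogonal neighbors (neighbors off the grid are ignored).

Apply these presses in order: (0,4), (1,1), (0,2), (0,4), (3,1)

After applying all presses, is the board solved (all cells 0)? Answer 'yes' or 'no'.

Answer: yes

Derivation:
After press 1 at (0,4):
0 0 1 0 1
1 1 0 0 1
0 0 0 0 0
1 1 1 0 0

After press 2 at (1,1):
0 1 1 0 1
0 0 1 0 1
0 1 0 0 0
1 1 1 0 0

After press 3 at (0,2):
0 0 0 1 1
0 0 0 0 1
0 1 0 0 0
1 1 1 0 0

After press 4 at (0,4):
0 0 0 0 0
0 0 0 0 0
0 1 0 0 0
1 1 1 0 0

After press 5 at (3,1):
0 0 0 0 0
0 0 0 0 0
0 0 0 0 0
0 0 0 0 0

Lights still on: 0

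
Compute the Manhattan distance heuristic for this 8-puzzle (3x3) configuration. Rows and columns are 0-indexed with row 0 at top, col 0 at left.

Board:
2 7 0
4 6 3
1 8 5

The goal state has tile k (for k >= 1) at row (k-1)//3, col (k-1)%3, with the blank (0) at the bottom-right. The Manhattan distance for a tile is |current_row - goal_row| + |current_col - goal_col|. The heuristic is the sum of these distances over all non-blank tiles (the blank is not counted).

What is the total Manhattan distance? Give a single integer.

Answer: 10

Derivation:
Tile 2: (0,0)->(0,1) = 1
Tile 7: (0,1)->(2,0) = 3
Tile 4: (1,0)->(1,0) = 0
Tile 6: (1,1)->(1,2) = 1
Tile 3: (1,2)->(0,2) = 1
Tile 1: (2,0)->(0,0) = 2
Tile 8: (2,1)->(2,1) = 0
Tile 5: (2,2)->(1,1) = 2
Sum: 1 + 3 + 0 + 1 + 1 + 2 + 0 + 2 = 10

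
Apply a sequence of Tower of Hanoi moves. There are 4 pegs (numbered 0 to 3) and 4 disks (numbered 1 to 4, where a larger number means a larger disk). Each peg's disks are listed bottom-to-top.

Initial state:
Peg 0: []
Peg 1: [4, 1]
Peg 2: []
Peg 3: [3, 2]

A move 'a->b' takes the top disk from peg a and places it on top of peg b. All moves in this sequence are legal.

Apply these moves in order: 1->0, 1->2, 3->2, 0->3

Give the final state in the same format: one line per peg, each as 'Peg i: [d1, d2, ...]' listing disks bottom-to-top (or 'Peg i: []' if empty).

Answer: Peg 0: []
Peg 1: []
Peg 2: [4, 2]
Peg 3: [3, 1]

Derivation:
After move 1 (1->0):
Peg 0: [1]
Peg 1: [4]
Peg 2: []
Peg 3: [3, 2]

After move 2 (1->2):
Peg 0: [1]
Peg 1: []
Peg 2: [4]
Peg 3: [3, 2]

After move 3 (3->2):
Peg 0: [1]
Peg 1: []
Peg 2: [4, 2]
Peg 3: [3]

After move 4 (0->3):
Peg 0: []
Peg 1: []
Peg 2: [4, 2]
Peg 3: [3, 1]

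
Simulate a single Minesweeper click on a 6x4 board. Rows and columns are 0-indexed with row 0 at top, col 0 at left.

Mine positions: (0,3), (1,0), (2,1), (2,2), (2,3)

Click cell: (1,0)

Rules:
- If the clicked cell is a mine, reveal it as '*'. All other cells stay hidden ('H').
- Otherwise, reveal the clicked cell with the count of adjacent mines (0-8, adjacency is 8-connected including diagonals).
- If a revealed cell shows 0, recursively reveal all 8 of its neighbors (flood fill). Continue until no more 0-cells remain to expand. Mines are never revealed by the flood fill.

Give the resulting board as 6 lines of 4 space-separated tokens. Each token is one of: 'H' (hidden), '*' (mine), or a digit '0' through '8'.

H H H H
* H H H
H H H H
H H H H
H H H H
H H H H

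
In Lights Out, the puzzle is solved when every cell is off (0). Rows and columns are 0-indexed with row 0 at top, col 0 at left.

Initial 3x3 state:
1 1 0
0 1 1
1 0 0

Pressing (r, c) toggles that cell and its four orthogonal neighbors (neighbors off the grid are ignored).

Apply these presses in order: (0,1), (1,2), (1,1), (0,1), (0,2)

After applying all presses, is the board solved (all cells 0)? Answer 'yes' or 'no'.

After press 1 at (0,1):
0 0 1
0 0 1
1 0 0

After press 2 at (1,2):
0 0 0
0 1 0
1 0 1

After press 3 at (1,1):
0 1 0
1 0 1
1 1 1

After press 4 at (0,1):
1 0 1
1 1 1
1 1 1

After press 5 at (0,2):
1 1 0
1 1 0
1 1 1

Lights still on: 7

Answer: no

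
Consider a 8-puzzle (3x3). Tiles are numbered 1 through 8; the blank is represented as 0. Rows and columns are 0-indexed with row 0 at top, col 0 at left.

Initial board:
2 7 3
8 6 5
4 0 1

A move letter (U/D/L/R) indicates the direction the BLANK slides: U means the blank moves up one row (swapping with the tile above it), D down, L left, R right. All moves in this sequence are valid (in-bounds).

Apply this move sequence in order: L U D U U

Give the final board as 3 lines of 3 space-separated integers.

After move 1 (L):
2 7 3
8 6 5
0 4 1

After move 2 (U):
2 7 3
0 6 5
8 4 1

After move 3 (D):
2 7 3
8 6 5
0 4 1

After move 4 (U):
2 7 3
0 6 5
8 4 1

After move 5 (U):
0 7 3
2 6 5
8 4 1

Answer: 0 7 3
2 6 5
8 4 1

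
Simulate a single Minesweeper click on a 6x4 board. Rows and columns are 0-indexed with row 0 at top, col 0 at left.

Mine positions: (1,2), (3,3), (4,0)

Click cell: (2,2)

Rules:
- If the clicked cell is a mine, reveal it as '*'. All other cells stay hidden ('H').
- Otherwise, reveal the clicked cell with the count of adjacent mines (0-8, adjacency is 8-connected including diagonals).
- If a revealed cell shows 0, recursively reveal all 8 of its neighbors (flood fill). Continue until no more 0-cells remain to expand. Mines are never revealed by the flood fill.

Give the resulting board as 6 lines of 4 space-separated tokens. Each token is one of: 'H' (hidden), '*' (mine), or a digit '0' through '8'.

H H H H
H H H H
H H 2 H
H H H H
H H H H
H H H H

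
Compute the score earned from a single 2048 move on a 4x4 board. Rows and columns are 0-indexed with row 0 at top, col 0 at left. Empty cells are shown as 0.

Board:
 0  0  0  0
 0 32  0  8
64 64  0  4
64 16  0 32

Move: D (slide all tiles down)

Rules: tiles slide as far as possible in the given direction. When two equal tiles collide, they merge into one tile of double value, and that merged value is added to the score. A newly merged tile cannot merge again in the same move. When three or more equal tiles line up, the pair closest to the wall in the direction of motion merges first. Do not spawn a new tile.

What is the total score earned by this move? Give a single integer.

Answer: 128

Derivation:
Slide down:
col 0: [0, 0, 64, 64] -> [0, 0, 0, 128]  score +128 (running 128)
col 1: [0, 32, 64, 16] -> [0, 32, 64, 16]  score +0 (running 128)
col 2: [0, 0, 0, 0] -> [0, 0, 0, 0]  score +0 (running 128)
col 3: [0, 8, 4, 32] -> [0, 8, 4, 32]  score +0 (running 128)
Board after move:
  0   0   0   0
  0  32   0   8
  0  64   0   4
128  16   0  32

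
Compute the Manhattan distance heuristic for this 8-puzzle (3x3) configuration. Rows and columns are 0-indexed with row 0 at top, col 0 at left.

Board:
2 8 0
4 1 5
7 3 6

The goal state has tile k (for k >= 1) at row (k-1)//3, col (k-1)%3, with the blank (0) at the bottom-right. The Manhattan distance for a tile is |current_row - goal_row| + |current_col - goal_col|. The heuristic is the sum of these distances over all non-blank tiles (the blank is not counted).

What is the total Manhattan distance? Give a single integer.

Answer: 10

Derivation:
Tile 2: at (0,0), goal (0,1), distance |0-0|+|0-1| = 1
Tile 8: at (0,1), goal (2,1), distance |0-2|+|1-1| = 2
Tile 4: at (1,0), goal (1,0), distance |1-1|+|0-0| = 0
Tile 1: at (1,1), goal (0,0), distance |1-0|+|1-0| = 2
Tile 5: at (1,2), goal (1,1), distance |1-1|+|2-1| = 1
Tile 7: at (2,0), goal (2,0), distance |2-2|+|0-0| = 0
Tile 3: at (2,1), goal (0,2), distance |2-0|+|1-2| = 3
Tile 6: at (2,2), goal (1,2), distance |2-1|+|2-2| = 1
Sum: 1 + 2 + 0 + 2 + 1 + 0 + 3 + 1 = 10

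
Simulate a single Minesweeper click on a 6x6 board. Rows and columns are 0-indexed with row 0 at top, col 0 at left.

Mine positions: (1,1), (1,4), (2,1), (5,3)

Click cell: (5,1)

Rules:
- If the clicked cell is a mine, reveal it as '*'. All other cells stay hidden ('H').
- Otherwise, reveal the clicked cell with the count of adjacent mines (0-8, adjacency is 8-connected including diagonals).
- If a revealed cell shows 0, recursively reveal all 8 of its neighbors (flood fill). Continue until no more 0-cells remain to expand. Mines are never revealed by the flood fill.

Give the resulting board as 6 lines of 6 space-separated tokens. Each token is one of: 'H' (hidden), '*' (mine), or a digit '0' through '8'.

H H H H H H
H H H H H H
H H H H H H
1 1 1 H H H
0 0 1 H H H
0 0 1 H H H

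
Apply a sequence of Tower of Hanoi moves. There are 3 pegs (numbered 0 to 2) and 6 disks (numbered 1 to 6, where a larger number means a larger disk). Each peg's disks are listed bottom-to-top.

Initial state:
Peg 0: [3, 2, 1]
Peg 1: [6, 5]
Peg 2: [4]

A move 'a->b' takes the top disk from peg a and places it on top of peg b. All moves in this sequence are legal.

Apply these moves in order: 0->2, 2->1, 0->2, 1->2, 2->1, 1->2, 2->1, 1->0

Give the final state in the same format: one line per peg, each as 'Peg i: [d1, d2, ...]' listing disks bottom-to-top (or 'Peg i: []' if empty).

Answer: Peg 0: [3, 1]
Peg 1: [6, 5]
Peg 2: [4, 2]

Derivation:
After move 1 (0->2):
Peg 0: [3, 2]
Peg 1: [6, 5]
Peg 2: [4, 1]

After move 2 (2->1):
Peg 0: [3, 2]
Peg 1: [6, 5, 1]
Peg 2: [4]

After move 3 (0->2):
Peg 0: [3]
Peg 1: [6, 5, 1]
Peg 2: [4, 2]

After move 4 (1->2):
Peg 0: [3]
Peg 1: [6, 5]
Peg 2: [4, 2, 1]

After move 5 (2->1):
Peg 0: [3]
Peg 1: [6, 5, 1]
Peg 2: [4, 2]

After move 6 (1->2):
Peg 0: [3]
Peg 1: [6, 5]
Peg 2: [4, 2, 1]

After move 7 (2->1):
Peg 0: [3]
Peg 1: [6, 5, 1]
Peg 2: [4, 2]

After move 8 (1->0):
Peg 0: [3, 1]
Peg 1: [6, 5]
Peg 2: [4, 2]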